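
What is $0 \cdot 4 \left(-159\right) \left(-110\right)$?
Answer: $0$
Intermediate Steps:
$0 \cdot 4 \left(-159\right) \left(-110\right) = 0 \left(-159\right) \left(-110\right) = 0 \left(-110\right) = 0$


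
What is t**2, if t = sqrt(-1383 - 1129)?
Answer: -2512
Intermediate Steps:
t = 4*I*sqrt(157) (t = sqrt(-2512) = 4*I*sqrt(157) ≈ 50.12*I)
t**2 = (4*I*sqrt(157))**2 = -2512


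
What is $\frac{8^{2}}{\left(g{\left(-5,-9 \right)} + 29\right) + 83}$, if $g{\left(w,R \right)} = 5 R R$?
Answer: $\frac{64}{517} \approx 0.12379$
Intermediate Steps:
$g{\left(w,R \right)} = 5 R^{2}$
$\frac{8^{2}}{\left(g{\left(-5,-9 \right)} + 29\right) + 83} = \frac{8^{2}}{\left(5 \left(-9\right)^{2} + 29\right) + 83} = \frac{64}{\left(5 \cdot 81 + 29\right) + 83} = \frac{64}{\left(405 + 29\right) + 83} = \frac{64}{434 + 83} = \frac{64}{517}$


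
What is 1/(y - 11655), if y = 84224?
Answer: 1/72569 ≈ 1.3780e-5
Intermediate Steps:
1/(y - 11655) = 1/(84224 - 11655) = 1/72569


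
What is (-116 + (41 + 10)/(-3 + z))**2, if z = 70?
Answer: 59613841/4489 ≈ 13280.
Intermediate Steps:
(-116 + (41 + 10)/(-3 + z))**2 = (-116 + (41 + 10)/(-3 + 70))**2 = (-116 + 51/67)**2 = (-7721/67)**2 = 59613841/4489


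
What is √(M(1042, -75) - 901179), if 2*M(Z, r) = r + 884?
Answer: I*√3603098/2 ≈ 949.09*I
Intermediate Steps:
M(Z, r) = 442 + r/2 (M(Z, r) = (r + 884)/2 = (884 + r)/2 = 442 + r/2)
√(M(1042, -75) - 901179) = √((442 + (½)*(-75)) - 901179) = √((442 - 75/2) - 901179) = √(809/2 - 901179) = √(-1801549/2) = I*√3603098/2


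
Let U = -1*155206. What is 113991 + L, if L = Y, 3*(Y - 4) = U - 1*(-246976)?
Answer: 144585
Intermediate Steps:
U = -155206
Y = 30594 (Y = 4 + (-155206 - 1*(-246976))/3 = 4 + (-155206 + 246976)/3 = 4 + (1/3)*91770 = 4 + 30590 = 30594)
L = 30594
113991 + L = 113991 + 30594 = 144585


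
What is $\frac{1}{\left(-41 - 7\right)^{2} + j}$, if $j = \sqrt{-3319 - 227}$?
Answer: $\frac{128}{295109} - \frac{i \sqrt{394}}{1770654} \approx 0.00043374 - 1.121 \cdot 10^{-5} i$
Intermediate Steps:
$j = 3 i \sqrt{394}$ ($j = \sqrt{-3546} = 3 i \sqrt{394} \approx 59.548 i$)
$\frac{1}{\left(-41 - 7\right)^{2} + j} = \frac{1}{\left(-41 - 7\right)^{2} + 3 i \sqrt{394}} = \frac{1}{\left(-48\right)^{2} + 3 i \sqrt{394}} = \frac{1}{2304 + 3 i \sqrt{394}}$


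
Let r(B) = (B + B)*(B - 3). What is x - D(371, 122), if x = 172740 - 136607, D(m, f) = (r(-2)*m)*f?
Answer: -869107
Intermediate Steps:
r(B) = 2*B*(-3 + B) (r(B) = (2*B)*(-3 + B) = 2*B*(-3 + B))
D(m, f) = 20*f*m (D(m, f) = ((2*(-2)*(-3 - 2))*m)*f = ((2*(-2)*(-5))*m)*f = (20*m)*f = 20*f*m)
x = 36133
x - D(371, 122) = 36133 - 20*122*371 = 36133 - 1*905240 = 36133 - 905240 = -869107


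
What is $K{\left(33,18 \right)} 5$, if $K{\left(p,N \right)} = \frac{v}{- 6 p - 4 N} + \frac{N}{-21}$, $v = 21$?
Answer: $- \frac{589}{126} \approx -4.6746$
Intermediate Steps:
$K{\left(p,N \right)} = \frac{21}{- 6 p - 4 N} - \frac{N}{21}$ ($K{\left(p,N \right)} = \frac{21}{- 6 p - 4 N} + \frac{N}{-21} = \frac{21}{- 6 p - 4 N} + N \left(- \frac{1}{21}\right) = \frac{21}{- 6 p - 4 N} - \frac{N}{21}$)
$K{\left(33,18 \right)} 5 = \frac{-441 - 4 \cdot 18^{2} - 108 \cdot 33}{42 \left(2 \cdot 18 + 3 \cdot 33\right)} 5 = \frac{-441 - 1296 - 3564}{42 \left(36 + 99\right)} 5 = \frac{-441 - 1296 - 3564}{42 \cdot 135} \cdot 5 = \frac{1}{42} \cdot \frac{1}{135} \left(-5301\right) 5 = \left(- \frac{589}{630}\right) 5 = - \frac{589}{126}$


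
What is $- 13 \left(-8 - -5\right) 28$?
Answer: $1092$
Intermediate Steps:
$- 13 \left(-8 - -5\right) 28 = - 13 \left(-8 + 5\right) 28 = \left(-13\right) \left(-3\right) 28 = 39 \cdot 28 = 1092$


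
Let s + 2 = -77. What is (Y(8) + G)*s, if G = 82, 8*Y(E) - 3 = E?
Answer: -52693/8 ≈ -6586.6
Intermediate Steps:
s = -79 (s = -2 - 77 = -79)
Y(E) = 3/8 + E/8
(Y(8) + G)*s = ((3/8 + (⅛)*8) + 82)*(-79) = ((3/8 + 1) + 82)*(-79) = (11/8 + 82)*(-79) = (667/8)*(-79) = -52693/8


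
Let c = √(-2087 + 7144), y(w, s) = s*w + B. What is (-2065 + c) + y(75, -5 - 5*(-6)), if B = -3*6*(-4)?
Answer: -118 + √5057 ≈ -46.887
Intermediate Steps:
B = 72 (B = -18*(-4) = 72)
y(w, s) = 72 + s*w (y(w, s) = s*w + 72 = 72 + s*w)
c = √5057 ≈ 71.113
(-2065 + c) + y(75, -5 - 5*(-6)) = (-2065 + √5057) + (72 + (-5 - 5*(-6))*75) = (-2065 + √5057) + (72 + (-5 + 30)*75) = (-2065 + √5057) + (72 + 25*75) = (-2065 + √5057) + (72 + 1875) = (-2065 + √5057) + 1947 = -118 + √5057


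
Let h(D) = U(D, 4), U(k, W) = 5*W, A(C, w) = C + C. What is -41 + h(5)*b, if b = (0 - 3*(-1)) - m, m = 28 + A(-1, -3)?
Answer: -501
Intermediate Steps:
A(C, w) = 2*C
m = 26 (m = 28 + 2*(-1) = 28 - 2 = 26)
h(D) = 20 (h(D) = 5*4 = 20)
b = -23 (b = (0 - 3*(-1)) - 1*26 = (0 + 3) - 26 = 3 - 26 = -23)
-41 + h(5)*b = -41 + 20*(-23) = -41 - 460 = -501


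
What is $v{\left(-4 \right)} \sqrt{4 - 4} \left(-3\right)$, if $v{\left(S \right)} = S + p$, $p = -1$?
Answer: $0$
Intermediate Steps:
$v{\left(S \right)} = -1 + S$ ($v{\left(S \right)} = S - 1 = -1 + S$)
$v{\left(-4 \right)} \sqrt{4 - 4} \left(-3\right) = \left(-1 - 4\right) \sqrt{4 - 4} \left(-3\right) = - 5 \sqrt{0} \left(-3\right) = \left(-5\right) 0 \left(-3\right) = 0 \left(-3\right) = 0$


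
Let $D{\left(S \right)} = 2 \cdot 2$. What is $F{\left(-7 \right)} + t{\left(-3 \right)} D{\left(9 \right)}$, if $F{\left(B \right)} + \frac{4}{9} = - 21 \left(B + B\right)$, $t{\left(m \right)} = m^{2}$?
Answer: $\frac{2966}{9} \approx 329.56$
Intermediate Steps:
$D{\left(S \right)} = 4$
$F{\left(B \right)} = - \frac{4}{9} - 42 B$ ($F{\left(B \right)} = - \frac{4}{9} - 21 \left(B + B\right) = - \frac{4}{9} - 21 \cdot 2 B = - \frac{4}{9} - 42 B$)
$F{\left(-7 \right)} + t{\left(-3 \right)} D{\left(9 \right)} = \left(- \frac{4}{9} - -294\right) + \left(-3\right)^{2} \cdot 4 = \left(- \frac{4}{9} + 294\right) + 9 \cdot 4 = \frac{2642}{9} + 36 = \frac{2966}{9}$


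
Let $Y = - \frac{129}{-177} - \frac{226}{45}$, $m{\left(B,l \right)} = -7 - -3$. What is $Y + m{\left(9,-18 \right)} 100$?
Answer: $- \frac{1073399}{2655} \approx -404.29$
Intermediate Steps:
$m{\left(B,l \right)} = -4$ ($m{\left(B,l \right)} = -7 + 3 = -4$)
$Y = - \frac{11399}{2655}$ ($Y = \left(-129\right) \left(- \frac{1}{177}\right) - \frac{226}{45} = \frac{43}{59} - \frac{226}{45} = - \frac{11399}{2655} \approx -4.2934$)
$Y + m{\left(9,-18 \right)} 100 = - \frac{11399}{2655} - 400 = - \frac{1073399}{2655}$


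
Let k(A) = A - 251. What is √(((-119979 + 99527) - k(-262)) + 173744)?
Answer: √153805 ≈ 392.18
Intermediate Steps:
k(A) = -251 + A
√(((-119979 + 99527) - k(-262)) + 173744) = √(((-119979 + 99527) - (-251 - 262)) + 173744) = √((-20452 - 1*(-513)) + 173744) = √((-20452 + 513) + 173744) = √(-19939 + 173744) = √153805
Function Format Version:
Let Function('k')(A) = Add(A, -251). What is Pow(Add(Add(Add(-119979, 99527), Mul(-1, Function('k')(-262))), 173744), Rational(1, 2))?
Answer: Pow(153805, Rational(1, 2)) ≈ 392.18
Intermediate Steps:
Function('k')(A) = Add(-251, A)
Pow(Add(Add(Add(-119979, 99527), Mul(-1, Function('k')(-262))), 173744), Rational(1, 2)) = Pow(Add(Add(Add(-119979, 99527), Mul(-1, Add(-251, -262))), 173744), Rational(1, 2)) = Pow(Add(Add(-20452, Mul(-1, -513)), 173744), Rational(1, 2)) = Pow(Add(Add(-20452, 513), 173744), Rational(1, 2)) = Pow(Add(-19939, 173744), Rational(1, 2)) = Pow(153805, Rational(1, 2))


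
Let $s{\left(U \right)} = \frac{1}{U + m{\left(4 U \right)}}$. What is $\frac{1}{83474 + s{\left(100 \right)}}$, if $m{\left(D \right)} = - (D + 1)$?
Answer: $\frac{301}{25125673} \approx 1.198 \cdot 10^{-5}$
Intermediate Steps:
$m{\left(D \right)} = -1 - D$ ($m{\left(D \right)} = - (1 + D) = -1 - D$)
$s{\left(U \right)} = \frac{1}{-1 - 3 U}$ ($s{\left(U \right)} = \frac{1}{U - \left(1 + 4 U\right)} = \frac{1}{-1 - 3 U}$)
$\frac{1}{83474 + s{\left(100 \right)}} = \frac{1}{83474 - \frac{1}{1 + 3 \cdot 100}} = \frac{1}{83474 - \frac{1}{1 + 300}} = \frac{1}{83474 - \frac{1}{301}} = \frac{1}{\frac{25125673}{301}} = \frac{301}{25125673}$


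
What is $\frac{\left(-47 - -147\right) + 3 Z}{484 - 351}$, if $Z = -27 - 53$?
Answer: $- \frac{20}{19} \approx -1.0526$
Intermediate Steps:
$Z = -80$
$\frac{\left(-47 - -147\right) + 3 Z}{484 - 351} = \frac{\left(-47 - -147\right) + 3 \left(-80\right)}{484 - 351} = \frac{\left(-47 + 147\right) - 240}{133} = \left(100 - 240\right) \frac{1}{133} = \left(-140\right) \frac{1}{133} = - \frac{20}{19}$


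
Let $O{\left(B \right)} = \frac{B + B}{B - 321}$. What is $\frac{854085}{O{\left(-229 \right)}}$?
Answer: $\frac{234873375}{229} \approx 1.0256 \cdot 10^{6}$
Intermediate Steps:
$O{\left(B \right)} = \frac{2 B}{-321 + B}$
$\frac{854085}{O{\left(-229 \right)}} = \frac{854085}{2 \left(-229\right) \frac{1}{-321 - 229}} = \frac{854085}{2 \left(-229\right) \frac{1}{-550}} = \frac{854085}{2 \left(-229\right) \left(- \frac{1}{550}\right)} = \frac{854085}{\frac{229}{275}} = 854085 \cdot \frac{275}{229} = \frac{234873375}{229}$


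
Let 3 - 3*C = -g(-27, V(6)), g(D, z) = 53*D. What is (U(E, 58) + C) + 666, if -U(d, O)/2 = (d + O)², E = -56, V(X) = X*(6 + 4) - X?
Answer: 182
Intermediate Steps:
V(X) = 9*X (V(X) = X*10 - X = 10*X - X = 9*X)
C = -476 (C = 1 - (-1)*53*(-27)/3 = 1 - (-1)*(-1431)/3 = 1 - ⅓*1431 = 1 - 477 = -476)
U(d, O) = -2*(O + d)² (U(d, O) = -2*(d + O)² = -2*(O + d)²)
(U(E, 58) + C) + 666 = (-2*(58 - 56)² - 476) + 666 = (-2*2² - 476) + 666 = (-2*4 - 476) + 666 = (-8 - 476) + 666 = -484 + 666 = 182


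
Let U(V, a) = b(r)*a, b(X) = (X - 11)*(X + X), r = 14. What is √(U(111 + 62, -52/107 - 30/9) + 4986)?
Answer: √53411618/107 ≈ 68.302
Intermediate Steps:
b(X) = 2*X*(-11 + X) (b(X) = (-11 + X)*(2*X) = 2*X*(-11 + X))
U(V, a) = 84*a (U(V, a) = (2*14*(-11 + 14))*a = (2*14*3)*a = 84*a)
√(U(111 + 62, -52/107 - 30/9) + 4986) = √(84*(-52/107 - 30/9) + 4986) = √(84*(-52*1/107 - 30*⅑) + 4986) = √(84*(-52/107 - 10/3) + 4986) = √(84*(-1226/321) + 4986) = √(-34328/107 + 4986) = √(499174/107) = √53411618/107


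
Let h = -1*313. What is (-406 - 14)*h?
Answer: 131460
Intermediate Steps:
h = -313
(-406 - 14)*h = (-406 - 14)*(-313) = -420*(-313) = 131460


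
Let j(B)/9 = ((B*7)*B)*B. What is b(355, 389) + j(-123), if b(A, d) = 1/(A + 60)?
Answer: -48652367714/415 ≈ -1.1723e+8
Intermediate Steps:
b(A, d) = 1/(60 + A)
j(B) = 63*B**3 (j(B) = 9*(((B*7)*B)*B) = 9*(((7*B)*B)*B) = 9*((7*B**2)*B) = 9*(7*B**3) = 63*B**3)
b(355, 389) + j(-123) = 1/(60 + 355) + 63*(-123)**3 = 1/415 + 63*(-1860867) = 1/415 - 117234621 = -48652367714/415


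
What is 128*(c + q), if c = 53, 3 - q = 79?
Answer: -2944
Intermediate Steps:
q = -76 (q = 3 - 1*79 = 3 - 79 = -76)
128*(c + q) = 128*(53 - 76) = 128*(-23) = -2944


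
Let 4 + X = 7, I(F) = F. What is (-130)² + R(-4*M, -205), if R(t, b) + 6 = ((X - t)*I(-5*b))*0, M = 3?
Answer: 16894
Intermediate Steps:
X = 3 (X = -4 + 7 = 3)
R(t, b) = -6 (R(t, b) = -6 + ((3 - t)*(-5*b))*0 = -6 - 5*b*(3 - t)*0 = -6 + 0 = -6)
(-130)² + R(-4*M, -205) = (-130)² - 6 = 16900 - 6 = 16894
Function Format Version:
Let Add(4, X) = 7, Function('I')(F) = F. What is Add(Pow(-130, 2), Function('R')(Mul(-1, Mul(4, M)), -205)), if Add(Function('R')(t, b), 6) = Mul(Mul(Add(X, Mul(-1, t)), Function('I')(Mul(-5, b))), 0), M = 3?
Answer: 16894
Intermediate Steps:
X = 3 (X = Add(-4, 7) = 3)
Function('R')(t, b) = -6 (Function('R')(t, b) = Add(-6, Mul(Mul(Add(3, Mul(-1, t)), Mul(-5, b)), 0)) = Add(-6, Mul(Mul(-5, b, Add(3, Mul(-1, t))), 0)) = Add(-6, 0) = -6)
Add(Pow(-130, 2), Function('R')(Mul(-1, Mul(4, M)), -205)) = Add(Pow(-130, 2), -6) = Add(16900, -6) = 16894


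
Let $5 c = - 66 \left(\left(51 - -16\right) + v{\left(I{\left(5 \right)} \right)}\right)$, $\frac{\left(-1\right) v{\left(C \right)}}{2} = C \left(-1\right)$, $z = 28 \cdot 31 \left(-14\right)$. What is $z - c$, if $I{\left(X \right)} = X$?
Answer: $- \frac{55678}{5} \approx -11136.0$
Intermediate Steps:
$z = -12152$ ($z = 868 \left(-14\right) = -12152$)
$v{\left(C \right)} = 2 C$ ($v{\left(C \right)} = - 2 C \left(-1\right) = - 2 \left(- C\right) = 2 C$)
$c = - \frac{5082}{5}$ ($c = \frac{\left(-66\right) \left(\left(51 - -16\right) + 2 \cdot 5\right)}{5} = \frac{\left(-66\right) \left(\left(51 + 16\right) + 10\right)}{5} = \frac{\left(-66\right) \left(67 + 10\right)}{5} = \frac{\left(-66\right) 77}{5} = \frac{1}{5} \left(-5082\right) = - \frac{5082}{5} \approx -1016.4$)
$z - c = -12152 - - \frac{5082}{5} = -12152 + \frac{5082}{5} = - \frac{55678}{5}$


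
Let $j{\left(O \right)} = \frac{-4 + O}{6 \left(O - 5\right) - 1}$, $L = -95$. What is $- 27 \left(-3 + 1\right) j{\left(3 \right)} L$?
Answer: $- \frac{5130}{13} \approx -394.62$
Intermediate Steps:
$j{\left(O \right)} = \frac{-4 + O}{-31 + 6 O}$ ($j{\left(O \right)} = \frac{-4 + O}{6 \left(-5 + O\right) - 1} = \frac{-4 + O}{\left(-30 + 6 O\right) - 1} = \frac{-4 + O}{-31 + 6 O}$)
$- 27 \left(-3 + 1\right) j{\left(3 \right)} L = - 27 \left(-3 + 1\right) \frac{-4 + 3}{-31 + 6 \cdot 3} \left(-95\right) = - 27 \left(- 2 \frac{1}{-31 + 18} \left(-1\right)\right) \left(-95\right) = - 27 \left(- 2 \frac{1}{-13} \left(-1\right)\right) \left(-95\right) = - 27 \left(- 2 \left(\left(- \frac{1}{13}\right) \left(-1\right)\right)\right) \left(-95\right) = - 27 \left(\left(-2\right) \frac{1}{13}\right) \left(-95\right) = \left(-27\right) \left(- \frac{2}{13}\right) \left(-95\right) = \frac{54}{13} \left(-95\right) = - \frac{5130}{13}$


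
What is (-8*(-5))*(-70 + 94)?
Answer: 960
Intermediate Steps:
(-8*(-5))*(-70 + 94) = 40*24 = 960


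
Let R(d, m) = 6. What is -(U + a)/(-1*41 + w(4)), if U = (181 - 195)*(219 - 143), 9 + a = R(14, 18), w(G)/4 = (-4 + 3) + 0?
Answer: -1067/45 ≈ -23.711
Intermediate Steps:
w(G) = -4 (w(G) = 4*((-4 + 3) + 0) = 4*(-1 + 0) = 4*(-1) = -4)
a = -3 (a = -9 + 6 = -3)
U = -1064 (U = -14*76 = -1064)
-(U + a)/(-1*41 + w(4)) = -(-1064 - 3)/(-1*41 - 4) = -(-1067)/(-41 - 4) = -(-1067)/(-45) = -(-1067)*(-1)/45 = -1*1067/45 = -1067/45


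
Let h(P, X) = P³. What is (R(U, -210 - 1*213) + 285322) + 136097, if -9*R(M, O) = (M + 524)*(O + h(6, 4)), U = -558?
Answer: 420637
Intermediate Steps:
R(M, O) = -(216 + O)*(524 + M)/9 (R(M, O) = -(M + 524)*(O + 6³)/9 = -(524 + M)*(O + 216)/9 = -(524 + M)*(216 + O)/9 = -(216 + O)*(524 + M)/9)
(R(U, -210 - 1*213) + 285322) + 136097 = ((-12576 - 24*(-558) - 524*(-210 - 1*213)/9 - ⅑*(-558)*(-210 - 1*213)) + 285322) + 136097 = ((-12576 + 13392 - 524*(-210 - 213)/9 - ⅑*(-558)*(-210 - 213)) + 285322) + 136097 = ((-12576 + 13392 - 524/9*(-423) - ⅑*(-558)*(-423)) + 285322) + 136097 = ((-12576 + 13392 + 24628 - 26226) + 285322) + 136097 = (-782 + 285322) + 136097 = 284540 + 136097 = 420637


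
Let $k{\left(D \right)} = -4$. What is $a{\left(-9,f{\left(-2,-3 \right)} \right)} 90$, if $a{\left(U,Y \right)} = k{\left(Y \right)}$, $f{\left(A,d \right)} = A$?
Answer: $-360$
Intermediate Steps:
$a{\left(U,Y \right)} = -4$
$a{\left(-9,f{\left(-2,-3 \right)} \right)} 90 = \left(-4\right) 90 = -360$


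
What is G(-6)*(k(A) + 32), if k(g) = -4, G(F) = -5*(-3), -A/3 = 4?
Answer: 420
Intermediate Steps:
A = -12 (A = -3*4 = -12)
G(F) = 15
G(-6)*(k(A) + 32) = 15*(-4 + 32) = 15*28 = 420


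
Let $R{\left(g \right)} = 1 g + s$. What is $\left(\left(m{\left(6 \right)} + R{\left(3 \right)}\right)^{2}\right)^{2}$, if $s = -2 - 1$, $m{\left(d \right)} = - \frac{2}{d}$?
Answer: $\frac{1}{81} \approx 0.012346$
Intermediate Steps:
$s = -3$ ($s = -2 - 1 = -3$)
$R{\left(g \right)} = -3 + g$ ($R{\left(g \right)} = 1 g - 3 = g - 3 = -3 + g$)
$\left(\left(m{\left(6 \right)} + R{\left(3 \right)}\right)^{2}\right)^{2} = \left(\left(- \frac{2}{6} + \left(-3 + 3\right)\right)^{2}\right)^{2} = \left(\left(\left(-2\right) \frac{1}{6} + 0\right)^{2}\right)^{2} = \left(\left(- \frac{1}{3} + 0\right)^{2}\right)^{2} = \left(\left(- \frac{1}{3}\right)^{2}\right)^{2} = \left(\frac{1}{9}\right)^{2} = \frac{1}{81}$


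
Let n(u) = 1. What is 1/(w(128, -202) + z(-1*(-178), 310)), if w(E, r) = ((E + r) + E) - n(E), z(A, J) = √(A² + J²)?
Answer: -53/124975 + 2*√31946/124975 ≈ 0.0024362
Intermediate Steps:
w(E, r) = -1 + r + 2*E (w(E, r) = ((E + r) + E) - 1*1 = (r + 2*E) - 1 = -1 + r + 2*E)
1/(w(128, -202) + z(-1*(-178), 310)) = 1/((-1 - 202 + 2*128) + √((-1*(-178))² + 310²)) = 1/((-1 - 202 + 256) + √(178² + 96100)) = 1/(53 + √(31684 + 96100)) = 1/(53 + √127784) = 1/(53 + 2*√31946)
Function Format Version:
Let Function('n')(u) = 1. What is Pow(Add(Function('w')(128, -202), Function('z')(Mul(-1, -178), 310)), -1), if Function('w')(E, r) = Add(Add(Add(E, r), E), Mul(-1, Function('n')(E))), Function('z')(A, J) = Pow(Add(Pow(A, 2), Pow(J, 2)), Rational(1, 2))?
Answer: Add(Rational(-53, 124975), Mul(Rational(2, 124975), Pow(31946, Rational(1, 2)))) ≈ 0.0024362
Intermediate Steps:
Function('w')(E, r) = Add(-1, r, Mul(2, E)) (Function('w')(E, r) = Add(Add(Add(E, r), E), Mul(-1, 1)) = Add(Add(r, Mul(2, E)), -1) = Add(-1, r, Mul(2, E)))
Pow(Add(Function('w')(128, -202), Function('z')(Mul(-1, -178), 310)), -1) = Pow(Add(Add(-1, -202, Mul(2, 128)), Pow(Add(Pow(Mul(-1, -178), 2), Pow(310, 2)), Rational(1, 2))), -1) = Pow(Add(Add(-1, -202, 256), Pow(Add(Pow(178, 2), 96100), Rational(1, 2))), -1) = Pow(Add(53, Pow(Add(31684, 96100), Rational(1, 2))), -1) = Pow(Add(53, Pow(127784, Rational(1, 2))), -1) = Pow(Add(53, Mul(2, Pow(31946, Rational(1, 2)))), -1)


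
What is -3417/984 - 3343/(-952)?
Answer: 761/19516 ≈ 0.038994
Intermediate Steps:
-3417/984 - 3343/(-952) = -3417*1/984 - 3343*(-1/952) = -1139/328 + 3343/952 = 761/19516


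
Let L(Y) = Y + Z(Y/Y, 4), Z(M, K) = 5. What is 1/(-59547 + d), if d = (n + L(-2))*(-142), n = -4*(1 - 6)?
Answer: -1/62813 ≈ -1.5920e-5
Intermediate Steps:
n = 20 (n = -4*(-5) = 20)
L(Y) = 5 + Y (L(Y) = Y + 5 = 5 + Y)
d = -3266 (d = (20 + (5 - 2))*(-142) = (20 + 3)*(-142) = 23*(-142) = -3266)
1/(-59547 + d) = 1/(-59547 - 3266) = 1/(-62813) = -1/62813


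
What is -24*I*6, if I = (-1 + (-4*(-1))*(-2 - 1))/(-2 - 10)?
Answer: -156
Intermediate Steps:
I = 13/12 (I = (-1 + 4*(-3))/(-12) = (-1 - 12)*(-1/12) = -13*(-1/12) = 13/12 ≈ 1.0833)
-24*I*6 = -26*6 = -24*13/2 = -156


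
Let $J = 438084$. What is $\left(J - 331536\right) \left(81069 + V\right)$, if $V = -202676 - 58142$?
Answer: $-19151896452$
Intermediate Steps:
$V = -260818$ ($V = -202676 - 58142 = -260818$)
$\left(J - 331536\right) \left(81069 + V\right) = \left(438084 - 331536\right) \left(81069 - 260818\right) = 106548 \left(-179749\right) = -19151896452$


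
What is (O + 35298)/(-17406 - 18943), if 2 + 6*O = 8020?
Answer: -109903/109047 ≈ -1.0079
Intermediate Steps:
O = 4009/3 (O = -⅓ + (⅙)*8020 = -⅓ + 4010/3 = 4009/3 ≈ 1336.3)
(O + 35298)/(-17406 - 18943) = (4009/3 + 35298)/(-17406 - 18943) = (109903/3)/(-36349) = (109903/3)*(-1/36349) = -109903/109047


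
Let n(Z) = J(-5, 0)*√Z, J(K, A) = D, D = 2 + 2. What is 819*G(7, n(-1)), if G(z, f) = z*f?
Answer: 22932*I ≈ 22932.0*I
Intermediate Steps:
D = 4
J(K, A) = 4
n(Z) = 4*√Z
G(z, f) = f*z
819*G(7, n(-1)) = 819*((4*√(-1))*7) = 819*((4*I)*7) = 819*(28*I) = 22932*I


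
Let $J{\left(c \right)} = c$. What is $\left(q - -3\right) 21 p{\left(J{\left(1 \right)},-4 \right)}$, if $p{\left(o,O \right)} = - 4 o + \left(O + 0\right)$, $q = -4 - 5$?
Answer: $1008$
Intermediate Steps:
$q = -9$ ($q = -4 - 5 = -9$)
$p{\left(o,O \right)} = O - 4 o$ ($p{\left(o,O \right)} = - 4 o + O = O - 4 o$)
$\left(q - -3\right) 21 p{\left(J{\left(1 \right)},-4 \right)} = \left(-9 - -3\right) 21 \left(-4 - 4\right) = \left(-9 + 3\right) 21 \left(-4 - 4\right) = \left(-6\right) 21 \left(-8\right) = \left(-126\right) \left(-8\right) = 1008$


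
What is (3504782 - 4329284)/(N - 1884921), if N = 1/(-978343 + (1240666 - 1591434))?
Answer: 547927338861/1252634617616 ≈ 0.43742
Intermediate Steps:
N = -1/1329111 (N = 1/(-978343 - 350768) = 1/(-1329111) = -1/1329111 ≈ -7.5238e-7)
(3504782 - 4329284)/(N - 1884921) = (3504782 - 4329284)/(-1/1329111 - 1884921) = -824502/(-2505269235232/1329111) = -824502*(-1329111/2505269235232) = 547927338861/1252634617616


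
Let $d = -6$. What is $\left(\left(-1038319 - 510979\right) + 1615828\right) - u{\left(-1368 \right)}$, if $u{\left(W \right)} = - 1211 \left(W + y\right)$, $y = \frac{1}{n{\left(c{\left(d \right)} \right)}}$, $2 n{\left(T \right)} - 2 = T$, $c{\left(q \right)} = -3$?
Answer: $-1592540$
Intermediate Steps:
$n{\left(T \right)} = 1 + \frac{T}{2}$
$y = -2$ ($y = \frac{1}{1 + \frac{1}{2} \left(-3\right)} = \frac{1}{1 - \frac{3}{2}} = \frac{1}{- \frac{1}{2}} = -2$)
$u{\left(W \right)} = 2422 - 1211 W$ ($u{\left(W \right)} = - 1211 \left(W - 2\right) = - 1211 \left(-2 + W\right) = 2422 - 1211 W$)
$\left(\left(-1038319 - 510979\right) + 1615828\right) - u{\left(-1368 \right)} = \left(\left(-1038319 - 510979\right) + 1615828\right) - \left(2422 - -1656648\right) = \left(-1549298 + 1615828\right) - \left(2422 + 1656648\right) = 66530 - 1659070 = -1592540$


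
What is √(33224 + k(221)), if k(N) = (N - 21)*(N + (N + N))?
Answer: 8*√2591 ≈ 407.21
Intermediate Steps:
k(N) = 3*N*(-21 + N) (k(N) = (-21 + N)*(N + 2*N) = (-21 + N)*(3*N) = 3*N*(-21 + N))
√(33224 + k(221)) = √(33224 + 3*221*(-21 + 221)) = √(33224 + 3*221*200) = √(33224 + 132600) = √165824 = 8*√2591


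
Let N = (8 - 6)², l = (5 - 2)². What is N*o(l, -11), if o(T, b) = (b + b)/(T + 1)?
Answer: -44/5 ≈ -8.8000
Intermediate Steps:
l = 9 (l = 3² = 9)
N = 4 (N = 2² = 4)
o(T, b) = 2*b/(1 + T) (o(T, b) = (2*b)/(1 + T) = 2*b/(1 + T))
N*o(l, -11) = 4*(2*(-11)/(1 + 9)) = 4*(2*(-11)/10) = 4*(2*(-11)*(⅒)) = 4*(-11/5) = -44/5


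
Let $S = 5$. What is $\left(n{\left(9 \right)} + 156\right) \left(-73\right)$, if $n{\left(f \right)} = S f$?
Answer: $-14673$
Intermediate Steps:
$n{\left(f \right)} = 5 f$
$\left(n{\left(9 \right)} + 156\right) \left(-73\right) = \left(5 \cdot 9 + 156\right) \left(-73\right) = \left(45 + 156\right) \left(-73\right) = 201 \left(-73\right) = -14673$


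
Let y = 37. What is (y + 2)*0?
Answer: 0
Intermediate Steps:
(y + 2)*0 = (37 + 2)*0 = 39*0 = 0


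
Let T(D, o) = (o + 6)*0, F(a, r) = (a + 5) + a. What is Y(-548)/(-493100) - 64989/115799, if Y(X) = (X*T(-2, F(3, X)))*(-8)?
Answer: -64989/115799 ≈ -0.56122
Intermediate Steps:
F(a, r) = 5 + 2*a (F(a, r) = (5 + a) + a = 5 + 2*a)
T(D, o) = 0 (T(D, o) = (6 + o)*0 = 0)
Y(X) = 0 (Y(X) = (X*0)*(-8) = 0*(-8) = 0)
Y(-548)/(-493100) - 64989/115799 = 0/(-493100) - 64989/115799 = 0*(-1/493100) - 64989*1/115799 = 0 - 64989/115799 = -64989/115799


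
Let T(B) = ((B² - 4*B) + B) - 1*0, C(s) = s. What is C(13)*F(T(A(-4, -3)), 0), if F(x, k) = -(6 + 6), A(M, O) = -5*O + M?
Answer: -156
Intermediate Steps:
A(M, O) = M - 5*O
T(B) = B² - 3*B (T(B) = (B² - 3*B) + 0 = B² - 3*B)
F(x, k) = -12 (F(x, k) = -1*12 = -12)
C(13)*F(T(A(-4, -3)), 0) = 13*(-12) = -156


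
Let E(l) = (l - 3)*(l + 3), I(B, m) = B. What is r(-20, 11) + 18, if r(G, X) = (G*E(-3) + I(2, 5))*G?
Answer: -22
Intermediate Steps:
E(l) = (-3 + l)*(3 + l)
r(G, X) = 2*G (r(G, X) = (G*(-9 + (-3)²) + 2)*G = (G*(-9 + 9) + 2)*G = (G*0 + 2)*G = (0 + 2)*G = 2*G)
r(-20, 11) + 18 = 2*(-20) + 18 = -40 + 18 = -22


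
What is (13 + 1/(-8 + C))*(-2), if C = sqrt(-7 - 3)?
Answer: -954/37 + I*sqrt(10)/37 ≈ -25.784 + 0.085467*I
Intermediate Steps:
C = I*sqrt(10) (C = sqrt(-10) = I*sqrt(10) ≈ 3.1623*I)
(13 + 1/(-8 + C))*(-2) = (13 + 1/(-8 + I*sqrt(10)))*(-2) = -26 - 2/(-8 + I*sqrt(10))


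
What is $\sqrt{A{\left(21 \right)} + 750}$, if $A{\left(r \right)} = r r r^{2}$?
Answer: $\sqrt{195231} \approx 441.85$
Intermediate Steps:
$A{\left(r \right)} = r^{4}$ ($A{\left(r \right)} = r^{2} r^{2} = r^{4}$)
$\sqrt{A{\left(21 \right)} + 750} = \sqrt{21^{4} + 750} = \sqrt{194481 + 750} = \sqrt{195231}$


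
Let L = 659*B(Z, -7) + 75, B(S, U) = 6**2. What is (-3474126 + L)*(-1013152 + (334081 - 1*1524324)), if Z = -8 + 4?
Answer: 7602433260165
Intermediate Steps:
Z = -4
B(S, U) = 36
L = 23799 (L = 659*36 + 75 = 23724 + 75 = 23799)
(-3474126 + L)*(-1013152 + (334081 - 1*1524324)) = (-3474126 + 23799)*(-1013152 + (334081 - 1*1524324)) = -3450327*(-1013152 + (334081 - 1524324)) = -3450327*(-1013152 - 1190243) = -3450327*(-2203395) = 7602433260165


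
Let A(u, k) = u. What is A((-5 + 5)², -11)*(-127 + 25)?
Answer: 0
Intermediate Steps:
A((-5 + 5)², -11)*(-127 + 25) = (-5 + 5)²*(-127 + 25) = 0²*(-102) = 0*(-102) = 0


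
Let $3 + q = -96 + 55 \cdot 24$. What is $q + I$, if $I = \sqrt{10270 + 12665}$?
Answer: $1221 + \sqrt{22935} \approx 1372.4$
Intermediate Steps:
$q = 1221$ ($q = -3 + \left(-96 + 55 \cdot 24\right) = -3 + \left(-96 + 1320\right) = -3 + 1224 = 1221$)
$I = \sqrt{22935} \approx 151.44$
$q + I = 1221 + \sqrt{22935}$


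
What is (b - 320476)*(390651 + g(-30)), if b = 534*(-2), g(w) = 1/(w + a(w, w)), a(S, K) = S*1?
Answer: -1884172196774/15 ≈ -1.2561e+11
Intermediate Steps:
a(S, K) = S
g(w) = 1/(2*w) (g(w) = 1/(w + w) = 1/(2*w))
b = -1068
(b - 320476)*(390651 + g(-30)) = (-1068 - 320476)*(390651 + (½)/(-30)) = -321544*(390651 + (½)*(-1/30)) = -321544*(390651 - 1/60) = -321544*23439059/60 = -1884172196774/15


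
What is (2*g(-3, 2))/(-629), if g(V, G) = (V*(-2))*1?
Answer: -12/629 ≈ -0.019078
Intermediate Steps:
g(V, G) = -2*V (g(V, G) = -2*V*1 = -2*V)
(2*g(-3, 2))/(-629) = (2*(-2*(-3)))/(-629) = (2*6)*(-1/629) = 12*(-1/629) = -12/629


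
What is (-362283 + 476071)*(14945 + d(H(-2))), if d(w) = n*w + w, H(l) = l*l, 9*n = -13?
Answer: 15303234332/9 ≈ 1.7004e+9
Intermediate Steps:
n = -13/9 (n = (⅑)*(-13) = -13/9 ≈ -1.4444)
H(l) = l²
d(w) = -4*w/9 (d(w) = -13*w/9 + w = -4*w/9)
(-362283 + 476071)*(14945 + d(H(-2))) = (-362283 + 476071)*(14945 - 4/9*(-2)²) = 113788*(14945 - 4/9*4) = 113788*(14945 - 16/9) = 113788*(134489/9) = 15303234332/9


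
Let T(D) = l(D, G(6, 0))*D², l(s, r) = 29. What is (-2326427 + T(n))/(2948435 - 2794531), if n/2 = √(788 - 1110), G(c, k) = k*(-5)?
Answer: -2363779/153904 ≈ -15.359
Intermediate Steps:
G(c, k) = -5*k
n = 2*I*√322 (n = 2*√(788 - 1110) = 2*√(-322) = 2*(I*√322) = 2*I*√322 ≈ 35.889*I)
T(D) = 29*D²
(-2326427 + T(n))/(2948435 - 2794531) = (-2326427 + 29*(2*I*√322)²)/(2948435 - 2794531) = (-2326427 + 29*(-1288))/153904 = (-2326427 - 37352)*(1/153904) = -2363779*1/153904 = -2363779/153904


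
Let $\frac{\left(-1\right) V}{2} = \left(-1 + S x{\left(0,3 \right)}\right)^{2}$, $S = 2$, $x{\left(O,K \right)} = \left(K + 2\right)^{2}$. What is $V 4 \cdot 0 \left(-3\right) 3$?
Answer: $0$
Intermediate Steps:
$x{\left(O,K \right)} = \left(2 + K\right)^{2}$
$V = -4802$ ($V = - 2 \left(-1 + 2 \left(2 + 3\right)^{2}\right)^{2} = - 2 \left(-1 + 2 \cdot 5^{2}\right)^{2} = - 2 \left(-1 + 2 \cdot 25\right)^{2} = - 2 \left(-1 + 50\right)^{2} = - 2 \cdot 49^{2} = \left(-2\right) 2401 = -4802$)
$V 4 \cdot 0 \left(-3\right) 3 = - 4802 \cdot 4 \cdot 0 \left(-3\right) 3 = - 4802 \cdot 0 \left(-3\right) 3 = \left(-4802\right) 0 \cdot 3 = 0 \cdot 3 = 0$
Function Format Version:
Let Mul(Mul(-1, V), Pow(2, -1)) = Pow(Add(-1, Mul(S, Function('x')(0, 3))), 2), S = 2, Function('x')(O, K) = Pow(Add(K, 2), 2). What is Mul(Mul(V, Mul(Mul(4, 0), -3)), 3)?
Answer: 0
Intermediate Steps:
Function('x')(O, K) = Pow(Add(2, K), 2)
V = -4802 (V = Mul(-2, Pow(Add(-1, Mul(2, Pow(Add(2, 3), 2))), 2)) = Mul(-2, Pow(Add(-1, Mul(2, Pow(5, 2))), 2)) = Mul(-2, Pow(Add(-1, Mul(2, 25)), 2)) = Mul(-2, Pow(Add(-1, 50), 2)) = Mul(-2, Pow(49, 2)) = Mul(-2, 2401) = -4802)
Mul(Mul(V, Mul(Mul(4, 0), -3)), 3) = Mul(Mul(-4802, Mul(Mul(4, 0), -3)), 3) = Mul(Mul(-4802, Mul(0, -3)), 3) = Mul(Mul(-4802, 0), 3) = Mul(0, 3) = 0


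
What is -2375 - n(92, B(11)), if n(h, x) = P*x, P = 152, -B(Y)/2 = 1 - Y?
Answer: -5415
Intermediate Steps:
B(Y) = -2 + 2*Y (B(Y) = -2*(1 - Y) = -2 + 2*Y)
n(h, x) = 152*x
-2375 - n(92, B(11)) = -2375 - 152*(-2 + 2*11) = -2375 - 152*(-2 + 22) = -2375 - 152*20 = -2375 - 1*3040 = -2375 - 3040 = -5415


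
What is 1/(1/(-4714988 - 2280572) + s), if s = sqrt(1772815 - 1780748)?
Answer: -6995560/388224041107988801 - 48937859713600*I*sqrt(7933)/388224041107988801 ≈ -1.8019e-11 - 0.011227*I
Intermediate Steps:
s = I*sqrt(7933) (s = sqrt(-7933) = I*sqrt(7933) ≈ 89.067*I)
1/(1/(-4714988 - 2280572) + s) = 1/(1/(-4714988 - 2280572) + I*sqrt(7933)) = 1/(1/(-6995560) + I*sqrt(7933)) = 1/(-1/6995560 + I*sqrt(7933))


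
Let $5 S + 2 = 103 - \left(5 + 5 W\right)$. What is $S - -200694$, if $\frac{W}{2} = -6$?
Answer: $\frac{1003626}{5} \approx 2.0073 \cdot 10^{5}$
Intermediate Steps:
$W = -12$ ($W = 2 \left(-6\right) = -12$)
$S = \frac{156}{5}$ ($S = - \frac{2}{5} + \frac{103 - -55}{5} = - \frac{2}{5} + \frac{103 + \left(60 - 5\right)}{5} = - \frac{2}{5} + \frac{103 + 55}{5} = - \frac{2}{5} + \frac{1}{5} \cdot 158 = - \frac{2}{5} + \frac{158}{5} = \frac{156}{5} \approx 31.2$)
$S - -200694 = \frac{156}{5} - -200694 = \frac{156}{5} + 200694 = \frac{1003626}{5}$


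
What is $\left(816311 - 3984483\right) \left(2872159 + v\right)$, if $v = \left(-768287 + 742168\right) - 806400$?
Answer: $-6461930338080$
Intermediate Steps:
$v = -832519$ ($v = -26119 - 806400 = -832519$)
$\left(816311 - 3984483\right) \left(2872159 + v\right) = \left(816311 - 3984483\right) \left(2872159 - 832519\right) = \left(-3168172\right) 2039640 = -6461930338080$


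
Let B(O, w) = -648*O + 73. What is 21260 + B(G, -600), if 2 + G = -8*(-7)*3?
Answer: -86235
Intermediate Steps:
G = 166 (G = -2 - 8*(-7)*3 = -2 + 56*3 = -2 + 168 = 166)
B(O, w) = 73 - 648*O
21260 + B(G, -600) = 21260 + (73 - 648*166) = 21260 + (73 - 107568) = 21260 - 107495 = -86235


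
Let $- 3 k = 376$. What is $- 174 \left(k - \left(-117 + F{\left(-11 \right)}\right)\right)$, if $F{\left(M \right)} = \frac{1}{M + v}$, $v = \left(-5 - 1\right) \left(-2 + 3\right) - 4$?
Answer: $\frac{10092}{7} \approx 1441.7$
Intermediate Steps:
$v = -10$ ($v = \left(-6\right) 1 - 4 = -6 - 4 = -10$)
$F{\left(M \right)} = \frac{1}{-10 + M}$ ($F{\left(M \right)} = \frac{1}{M - 10} = \frac{1}{-10 + M}$)
$k = - \frac{376}{3}$ ($k = \left(- \frac{1}{3}\right) 376 = - \frac{376}{3} \approx -125.33$)
$- 174 \left(k - \left(-117 + F{\left(-11 \right)}\right)\right) = - 174 \left(- \frac{376}{3} + \left(117 - \frac{1}{-10 - 11}\right)\right) = - 174 \left(- \frac{376}{3} + \left(117 - \frac{1}{-21}\right)\right) = - 174 \left(- \frac{376}{3} + \left(117 - - \frac{1}{21}\right)\right) = - 174 \left(- \frac{376}{3} + \left(117 + \frac{1}{21}\right)\right) = - 174 \left(- \frac{376}{3} + \frac{2458}{21}\right) = \left(-174\right) \left(- \frac{58}{7}\right) = \frac{10092}{7}$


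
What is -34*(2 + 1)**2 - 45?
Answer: -351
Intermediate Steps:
-34*(2 + 1)**2 - 45 = -34*3**2 - 45 = -34*9 - 45 = -306 - 45 = -351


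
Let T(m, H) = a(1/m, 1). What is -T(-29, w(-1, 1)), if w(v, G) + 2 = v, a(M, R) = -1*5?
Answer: 5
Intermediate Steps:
a(M, R) = -5
w(v, G) = -2 + v
T(m, H) = -5
-T(-29, w(-1, 1)) = -1*(-5) = 5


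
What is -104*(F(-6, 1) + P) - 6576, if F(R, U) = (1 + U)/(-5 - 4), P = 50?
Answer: -105776/9 ≈ -11753.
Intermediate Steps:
F(R, U) = -⅑ - U/9 (F(R, U) = (1 + U)/(-9) = (1 + U)*(-⅑) = -⅑ - U/9)
-104*(F(-6, 1) + P) - 6576 = -104*((-⅑ - ⅑*1) + 50) - 6576 = -104*((-⅑ - ⅑) + 50) - 6576 = -104*(-2/9 + 50) - 6576 = -104*448/9 - 6576 = -46592/9 - 6576 = -105776/9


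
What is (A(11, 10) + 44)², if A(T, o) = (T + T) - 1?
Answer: 4225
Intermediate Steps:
A(T, o) = -1 + 2*T (A(T, o) = 2*T - 1 = -1 + 2*T)
(A(11, 10) + 44)² = ((-1 + 2*11) + 44)² = ((-1 + 22) + 44)² = (21 + 44)² = 65² = 4225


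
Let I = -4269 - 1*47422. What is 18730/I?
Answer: -18730/51691 ≈ -0.36235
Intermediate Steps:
I = -51691 (I = -4269 - 47422 = -51691)
18730/I = 18730/(-51691) = 18730*(-1/51691) = -18730/51691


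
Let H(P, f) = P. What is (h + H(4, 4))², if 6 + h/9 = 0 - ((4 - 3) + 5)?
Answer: 10816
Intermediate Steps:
h = -108 (h = -54 + 9*(0 - ((4 - 3) + 5)) = -54 + 9*(0 - (1 + 5)) = -54 + 9*(0 - 1*6) = -54 + 9*(0 - 6) = -54 + 9*(-6) = -54 - 54 = -108)
(h + H(4, 4))² = (-108 + 4)² = (-104)² = 10816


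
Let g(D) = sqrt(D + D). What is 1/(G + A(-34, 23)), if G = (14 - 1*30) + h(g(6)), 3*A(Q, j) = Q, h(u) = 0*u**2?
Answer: -3/82 ≈ -0.036585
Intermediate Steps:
g(D) = sqrt(2)*sqrt(D) (g(D) = sqrt(2*D) = sqrt(2)*sqrt(D))
h(u) = 0
A(Q, j) = Q/3
G = -16 (G = (14 - 1*30) + 0 = (14 - 30) + 0 = -16 + 0 = -16)
1/(G + A(-34, 23)) = 1/(-16 + (1/3)*(-34)) = 1/(-16 - 34/3) = 1/(-82/3) = -3/82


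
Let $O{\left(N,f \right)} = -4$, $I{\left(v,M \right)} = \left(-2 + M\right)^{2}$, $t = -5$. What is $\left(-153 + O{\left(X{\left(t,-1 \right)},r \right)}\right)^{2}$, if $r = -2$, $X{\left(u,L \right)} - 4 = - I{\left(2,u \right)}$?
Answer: $24649$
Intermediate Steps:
$X{\left(u,L \right)} = 4 - \left(-2 + u\right)^{2}$
$\left(-153 + O{\left(X{\left(t,-1 \right)},r \right)}\right)^{2} = \left(-153 - 4\right)^{2} = \left(-157\right)^{2} = 24649$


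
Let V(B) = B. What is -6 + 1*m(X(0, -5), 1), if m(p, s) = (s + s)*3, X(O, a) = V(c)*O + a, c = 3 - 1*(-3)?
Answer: 0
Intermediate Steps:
c = 6 (c = 3 + 3 = 6)
X(O, a) = a + 6*O (X(O, a) = 6*O + a = a + 6*O)
m(p, s) = 6*s (m(p, s) = (2*s)*3 = 6*s)
-6 + 1*m(X(0, -5), 1) = -6 + 1*(6*1) = -6 + 1*6 = -6 + 6 = 0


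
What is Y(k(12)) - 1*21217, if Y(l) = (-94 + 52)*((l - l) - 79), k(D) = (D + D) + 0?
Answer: -17899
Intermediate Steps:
k(D) = 2*D (k(D) = 2*D + 0 = 2*D)
Y(l) = 3318 (Y(l) = -42*(0 - 79) = -42*(-79) = 3318)
Y(k(12)) - 1*21217 = 3318 - 1*21217 = 3318 - 21217 = -17899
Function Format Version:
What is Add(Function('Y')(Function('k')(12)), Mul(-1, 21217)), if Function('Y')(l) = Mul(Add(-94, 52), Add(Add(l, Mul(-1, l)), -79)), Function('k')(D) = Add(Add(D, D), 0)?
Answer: -17899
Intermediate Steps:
Function('k')(D) = Mul(2, D) (Function('k')(D) = Add(Mul(2, D), 0) = Mul(2, D))
Function('Y')(l) = 3318 (Function('Y')(l) = Mul(-42, Add(0, -79)) = Mul(-42, -79) = 3318)
Add(Function('Y')(Function('k')(12)), Mul(-1, 21217)) = Add(3318, Mul(-1, 21217)) = Add(3318, -21217) = -17899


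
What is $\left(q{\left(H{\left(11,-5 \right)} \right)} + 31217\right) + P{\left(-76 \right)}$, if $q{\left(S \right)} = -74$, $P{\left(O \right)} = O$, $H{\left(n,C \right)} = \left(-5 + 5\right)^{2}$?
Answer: $31067$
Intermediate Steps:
$H{\left(n,C \right)} = 0$ ($H{\left(n,C \right)} = 0^{2} = 0$)
$\left(q{\left(H{\left(11,-5 \right)} \right)} + 31217\right) + P{\left(-76 \right)} = \left(-74 + 31217\right) - 76 = 31143 - 76 = 31067$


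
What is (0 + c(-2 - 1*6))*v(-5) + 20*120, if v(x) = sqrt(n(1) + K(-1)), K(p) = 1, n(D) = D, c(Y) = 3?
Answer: 2400 + 3*sqrt(2) ≈ 2404.2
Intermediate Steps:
v(x) = sqrt(2) (v(x) = sqrt(1 + 1) = sqrt(2))
(0 + c(-2 - 1*6))*v(-5) + 20*120 = (0 + 3)*sqrt(2) + 20*120 = 3*sqrt(2) + 2400 = 2400 + 3*sqrt(2)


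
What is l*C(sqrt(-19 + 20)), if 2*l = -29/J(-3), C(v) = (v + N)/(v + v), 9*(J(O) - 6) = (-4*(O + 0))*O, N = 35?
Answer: -261/2 ≈ -130.50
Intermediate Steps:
J(O) = 6 - 4*O**2/9 (J(O) = 6 + ((-4*(O + 0))*O)/9 = 6 + ((-4*O)*O)/9 = 6 + (-4*O**2)/9 = 6 - 4*O**2/9)
C(v) = (35 + v)/(2*v) (C(v) = (v + 35)/(v + v) = (35 + v)/((2*v)) = (35 + v)*(1/(2*v)) = (35 + v)/(2*v))
l = -29/4 (l = (-29/(6 - 4/9*(-3)**2))/2 = (-29/(6 - 4/9*9))/2 = (-29/(6 - 4))/2 = (-29/2)/2 = (-29*1/2)/2 = (1/2)*(-29/2) = -29/4 ≈ -7.2500)
l*C(sqrt(-19 + 20)) = -29*(35 + sqrt(-19 + 20))/(8*(sqrt(-19 + 20))) = -29*(35 + sqrt(1))/(8*(sqrt(1))) = -29*(35 + 1)/(8*1) = -29*36/8 = -29/4*18 = -261/2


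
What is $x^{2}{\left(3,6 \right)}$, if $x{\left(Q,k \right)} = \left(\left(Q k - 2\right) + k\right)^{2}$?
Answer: $234256$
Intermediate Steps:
$x{\left(Q,k \right)} = \left(-2 + k + Q k\right)^{2}$ ($x{\left(Q,k \right)} = \left(\left(-2 + Q k\right) + k\right)^{2} = \left(-2 + k + Q k\right)^{2}$)
$x^{2}{\left(3,6 \right)} = \left(\left(-2 + 6 + 3 \cdot 6\right)^{2}\right)^{2} = \left(\left(-2 + 6 + 18\right)^{2}\right)^{2} = \left(22^{2}\right)^{2} = 484^{2} = 234256$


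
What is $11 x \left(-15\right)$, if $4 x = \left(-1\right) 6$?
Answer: $\frac{495}{2} \approx 247.5$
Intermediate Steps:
$x = - \frac{3}{2}$ ($x = \frac{\left(-1\right) 6}{4} = \frac{1}{4} \left(-6\right) = - \frac{3}{2} \approx -1.5$)
$11 x \left(-15\right) = 11 \left(- \frac{3}{2}\right) \left(-15\right) = \left(- \frac{33}{2}\right) \left(-15\right) = \frac{495}{2}$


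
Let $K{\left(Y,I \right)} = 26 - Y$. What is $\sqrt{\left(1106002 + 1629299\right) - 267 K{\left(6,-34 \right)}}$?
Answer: $3 \sqrt{303329} \approx 1652.3$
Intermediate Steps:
$\sqrt{\left(1106002 + 1629299\right) - 267 K{\left(6,-34 \right)}} = \sqrt{\left(1106002 + 1629299\right) - 267 \left(26 - 6\right)} = \sqrt{2735301 - 267 \left(26 - 6\right)} = \sqrt{2735301 - 5340} = \sqrt{2729961} = 3 \sqrt{303329}$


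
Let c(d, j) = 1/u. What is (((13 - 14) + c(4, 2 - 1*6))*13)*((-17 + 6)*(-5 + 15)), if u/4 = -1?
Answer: 3575/2 ≈ 1787.5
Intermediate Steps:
u = -4 (u = 4*(-1) = -4)
c(d, j) = -1/4 (c(d, j) = 1/(-4) = -1/4)
(((13 - 14) + c(4, 2 - 1*6))*13)*((-17 + 6)*(-5 + 15)) = (((13 - 14) - 1/4)*13)*((-17 + 6)*(-5 + 15)) = ((-1 - 1/4)*13)*(-11*10) = -5/4*13*(-110) = -65/4*(-110) = 3575/2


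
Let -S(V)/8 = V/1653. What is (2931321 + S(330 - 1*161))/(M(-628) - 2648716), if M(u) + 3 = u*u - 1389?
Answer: -4845472261/3728711772 ≈ -1.2995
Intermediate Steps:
M(u) = -1392 + u**2 (M(u) = -3 + (u*u - 1389) = -3 + (u**2 - 1389) = -3 + (-1389 + u**2) = -1392 + u**2)
S(V) = -8*V/1653
(2931321 + S(330 - 1*161))/(M(-628) - 2648716) = (2931321 - 8*(330 - 1*161)/1653)/((-1392 + (-628)**2) - 2648716) = (2931321 - 8*(330 - 161)/1653)/((-1392 + 394384) - 2648716) = (2931321 - 8/1653*169)/(392992 - 2648716) = (2931321 - 1352/1653)/(-2255724) = (4845472261/1653)*(-1/2255724) = -4845472261/3728711772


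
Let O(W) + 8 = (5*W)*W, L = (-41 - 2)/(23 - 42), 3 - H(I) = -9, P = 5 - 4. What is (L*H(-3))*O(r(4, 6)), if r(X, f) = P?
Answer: -1548/19 ≈ -81.474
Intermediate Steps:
P = 1
H(I) = 12 (H(I) = 3 - 1*(-9) = 3 + 9 = 12)
r(X, f) = 1
L = 43/19 (L = -43/(-19) = -43*(-1/19) = 43/19 ≈ 2.2632)
O(W) = -8 + 5*W**2 (O(W) = -8 + (5*W)*W = -8 + 5*W**2)
(L*H(-3))*O(r(4, 6)) = ((43/19)*12)*(-8 + 5*1**2) = 516*(-8 + 5*1)/19 = 516*(-8 + 5)/19 = (516/19)*(-3) = -1548/19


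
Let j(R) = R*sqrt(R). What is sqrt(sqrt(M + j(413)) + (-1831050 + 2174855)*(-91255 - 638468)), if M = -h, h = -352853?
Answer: sqrt(-250882416015 + sqrt(352853 + 413*sqrt(413))) ≈ 5.0088e+5*I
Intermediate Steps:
j(R) = R**(3/2)
M = 352853 (M = -1*(-352853) = 352853)
sqrt(sqrt(M + j(413)) + (-1831050 + 2174855)*(-91255 - 638468)) = sqrt(sqrt(352853 + 413**(3/2)) + (-1831050 + 2174855)*(-91255 - 638468)) = sqrt(sqrt(352853 + 413*sqrt(413)) + 343805*(-729723)) = sqrt(sqrt(352853 + 413*sqrt(413)) - 250882416015) = sqrt(-250882416015 + sqrt(352853 + 413*sqrt(413)))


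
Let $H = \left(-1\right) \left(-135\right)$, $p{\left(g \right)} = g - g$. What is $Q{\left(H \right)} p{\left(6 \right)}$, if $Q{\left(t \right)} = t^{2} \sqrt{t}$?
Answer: $0$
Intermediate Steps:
$p{\left(g \right)} = 0$
$H = 135$
$Q{\left(t \right)} = t^{\frac{5}{2}}$
$Q{\left(H \right)} p{\left(6 \right)} = 135^{\frac{5}{2}} \cdot 0 = 54675 \sqrt{15} \cdot 0 = 0$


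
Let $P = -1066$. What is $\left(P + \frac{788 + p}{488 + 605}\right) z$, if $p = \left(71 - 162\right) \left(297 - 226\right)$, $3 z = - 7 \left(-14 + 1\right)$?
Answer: $- \frac{106543801}{3279} \approx -32493.0$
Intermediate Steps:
$z = \frac{91}{3}$ ($z = \frac{\left(-7\right) \left(-14 + 1\right)}{3} = \frac{\left(-7\right) \left(-13\right)}{3} = \frac{1}{3} \cdot 91 = \frac{91}{3} \approx 30.333$)
$p = -6461$ ($p = \left(-91\right) 71 = -6461$)
$\left(P + \frac{788 + p}{488 + 605}\right) z = \left(-1066 + \frac{788 - 6461}{488 + 605}\right) \frac{91}{3} = \left(-1066 - \frac{5673}{1093}\right) \frac{91}{3} = \left(- \frac{1170811}{1093}\right) \frac{91}{3} = - \frac{106543801}{3279}$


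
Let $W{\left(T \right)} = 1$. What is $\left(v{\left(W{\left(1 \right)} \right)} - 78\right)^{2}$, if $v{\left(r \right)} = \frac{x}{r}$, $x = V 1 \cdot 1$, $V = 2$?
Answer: $5776$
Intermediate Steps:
$x = 2$ ($x = 2 \cdot 1 \cdot 1 = 2 \cdot 1 = 2$)
$v{\left(r \right)} = \frac{2}{r}$
$\left(v{\left(W{\left(1 \right)} \right)} - 78\right)^{2} = \left(\frac{2}{1} - 78\right)^{2} = \left(2 \cdot 1 - 78\right)^{2} = \left(2 - 78\right)^{2} = \left(-76\right)^{2} = 5776$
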